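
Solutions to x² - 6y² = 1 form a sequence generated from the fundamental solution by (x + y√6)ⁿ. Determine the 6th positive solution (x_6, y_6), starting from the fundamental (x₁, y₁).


Step 1: Find the fundamental solution (x₁, y₁) of x² - 6y² = 1.
  Expand √6 as a continued fraction. a₀ = ⌊√6⌋ = 2; iterate m_{k+1} = d_k·a_k − m_k, d_{k+1} = (6 − m_{k+1}²)/d_k, a_{k+1} = ⌊(a₀ + m_{k+1})/d_{k+1}⌋ (starting m₀ = 0, d₀ = 1), with convergents p_k = a_k·p_{k-1} + p_{k-2}, q_k = a_k·q_{k-1} + q_{k-2} (p₋₁ = 1, q₋₁ = 0):
  k = 0: a₀ = 2; p₀/q₀ = 2/1; p₀² − 6·q₀² = 4 − 6 = -2.
  k = 1: m = 2, d = 2, a = ⌊(2 + 2)/2⌋ = 2; p/q = (2·2 + 1)/(2·1 + 0) = 5/2; p² − 6·q² = 25 − 24 = 1.
  The first convergent with p² − 6·q² = 1 gives the fundamental solution (x₁, y₁) = (5, 2).
Step 2: Apply the recurrence (x_{n+1}, y_{n+1}) = (x₁x_n + 6y₁y_n, x₁y_n + y₁x_n) repeatedly.
  From (x_1, y_1) = (5, 2): x_2 = 5·5 + 6·2·2 = 49; y_2 = 5·2 + 2·5 = 20.
  From (x_2, y_2) = (49, 20): x_3 = 5·49 + 6·2·20 = 485; y_3 = 5·20 + 2·49 = 198.
  From (x_3, y_3) = (485, 198): x_4 = 5·485 + 6·2·198 = 4801; y_4 = 5·198 + 2·485 = 1960.
  From (x_4, y_4) = (4801, 1960): x_5 = 5·4801 + 6·2·1960 = 47525; y_5 = 5·1960 + 2·4801 = 19402.
  From (x_5, y_5) = (47525, 19402): x_6 = 5·47525 + 6·2·19402 = 470449; y_6 = 5·19402 + 2·47525 = 192060.
Step 3: Verify x_6² - 6·y_6² = 221322261601 - 221322261600 = 1 (should be 1). ✓

(x_1, y_1) = (5, 2); (x_6, y_6) = (470449, 192060).


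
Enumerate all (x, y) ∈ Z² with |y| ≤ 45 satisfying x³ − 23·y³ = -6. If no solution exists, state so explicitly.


The equation is x³ - 23y³ = -6. For fixed y, x³ = 23·y³ − 6, so a solution requires the RHS to be a perfect cube.
Strategy: iterate y from -45 to 45, compute RHS = 23·y³ − 6, and check whether it is a (positive or negative) perfect cube.
Check small values of y:
  y = 0: RHS = -6 is not a perfect cube.
  y = 1: RHS = 17 is not a perfect cube.
  y = -1: RHS = -29 is not a perfect cube.
  y = 2: RHS = 178 is not a perfect cube.
  y = -2: RHS = -190 is not a perfect cube.
  y = 3: RHS = 615 is not a perfect cube.
  y = -3: RHS = -627 is not a perfect cube.
Continuing the search up to |y| = 45 finds no solutions either.
No (x, y) in the scanned range satisfies the equation.

No integer solutions with |y| ≤ 45.


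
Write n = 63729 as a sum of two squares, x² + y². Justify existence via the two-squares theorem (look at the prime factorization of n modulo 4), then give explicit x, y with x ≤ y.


Step 1: Factor n = 63729 = 3^2 · 73 · 97.
Step 2: Check the mod-4 condition on each prime factor: 3 ≡ 3 (mod 4), exponent 2 (must be even); 73 ≡ 1 (mod 4), exponent 1; 97 ≡ 1 (mod 4), exponent 1.
All primes ≡ 3 (mod 4) appear to even exponent (or don't appear), so by the two-squares theorem n IS expressible as a sum of two squares.
Step 3: Build a representation. Group n = k² · m with k = 3 and m = 73 · 97 = 7081 (a product of primes ≡ 1 (mod 4)); a representation of m scales to one of n via (k·x)² + (k·y)² = k²(x² + y²). Each prime p ≡ 1 (mod 4) is itself a sum of two squares; find a² by testing p − a² for a perfect square:
  73: 73 − 1² = 72, 73 − 2² = 69, 73 − 3² = 64 = 8² ⇒ 73 = 3² + 8².
  97: 97 − 1² = 96, 97 − 2² = 93, 97 − 3² = 88, 97 − 4² = 81 = 9² ⇒ 97 = 4² + 9².
  Combine using the Brahmagupta–Fibonacci identity (a² + b²)(c² + d²) = (ac − bd)² + (ad + bc)² = (ac + bd)² + (ad − bc)²:
  73 · 97 = 7081: from (3² + 8²)(4² + 9²), take (3·4 − 8·9, 3·9 + 8·4) = (12 − 72, 27 + 32) = (-60, 59); dropping signs (only squares matter) gives (60, 59); check 60² + 59² = 3600 + 3481 = 7081 ✓.
  Scale by k = 3: (3·60, 3·59) = (180, 177).
Step 4: Order so x ≤ y and verify: 177² + 180² = 31329 + 32400 = 63729 = n. ✓

n = 63729 = 177² + 180² (one valid representation with x ≤ y).


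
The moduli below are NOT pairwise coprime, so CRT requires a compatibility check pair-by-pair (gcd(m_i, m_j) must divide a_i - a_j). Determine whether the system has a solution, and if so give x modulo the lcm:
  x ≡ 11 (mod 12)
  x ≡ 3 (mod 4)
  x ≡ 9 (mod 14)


Moduli 12, 4, 14 are not pairwise coprime, so CRT works modulo lcm(m_i) when all pairwise compatibility conditions hold.
Pairwise compatibility: gcd(m_i, m_j) must divide a_i - a_j for every pair.
Merge one congruence at a time:
  Start: x ≡ 11 (mod 12).
  Combine with x ≡ 3 (mod 4): gcd(12, 4) = 4; 3 - 11 = -8, which IS divisible by 4, so compatible.
    Write x = 11 + 12·t and substitute into x ≡ 3 (mod 4): 12·t ≡ 3 − 11 = -8 (mod 4).
    Divide the congruence (and modulus) by g = 4: 3·t ≡ -2 (mod 1).
    Modulo 1 every t works; take t = 0.
    Then x = 11 + 12·0 = 11, valid modulo lcm(12, 4) = 12: x ≡ 11 (mod 12).
  Combine with x ≡ 9 (mod 14): gcd(12, 14) = 2; 9 - 11 = -2, which IS divisible by 2, so compatible.
    Write x = 11 + 12·t and substitute into x ≡ 9 (mod 14): 12·t ≡ 9 − 11 = -2 (mod 14).
    Divide the congruence (and modulus) by g = 2: 6·t ≡ -1 (mod 7).
    Reduce coefficients mod 7: 6·t ≡ 6 (mod 7).
    The inverse of 6 mod 7 is 6 (since 6·6 = 36 = 5·7 + 1), so t ≡ 6·6 = 36 ≡ 1 (mod 7).
    Then x = 11 + 12·1 = 23, valid modulo lcm(12, 14) = 84: x ≡ 23 (mod 84).
Verify: 23 mod 12 = 11, 23 mod 4 = 3, 23 mod 14 = 9.

x ≡ 23 (mod 84).


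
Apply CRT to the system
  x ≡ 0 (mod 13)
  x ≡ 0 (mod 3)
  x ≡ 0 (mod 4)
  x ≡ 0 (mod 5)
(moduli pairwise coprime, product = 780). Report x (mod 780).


Product of moduli M = 13 · 3 · 4 · 5 = 780.
Merge one congruence at a time:
  Start: x ≡ 0 (mod 13).
  Combine with x ≡ 0 (mod 3); new modulus lcm = 39.
    Write x = 0 + 13·t and substitute into x ≡ 0 (mod 3): 13·t ≡ 0 − 0 = 0 (mod 3).
    Reduce coefficients mod 3: 1·t ≡ 0 (mod 3).
    So t ≡ 0 (mod 3).
    Then x = 0 + 13·0 = 0, valid modulo lcm(13, 3) = 39: x ≡ 0 (mod 39).
  Combine with x ≡ 0 (mod 4); new modulus lcm = 156.
    Write x = 0 + 39·t and substitute into x ≡ 0 (mod 4): 39·t ≡ 0 − 0 = 0 (mod 4).
    Reduce coefficients mod 4: 3·t ≡ 0 (mod 4).
    The inverse of 3 mod 4 is 3 (since 3·3 = 9 = 2·4 + 1), so t ≡ 3·0 = 0 ≡ 0 (mod 4).
    Then x = 0 + 39·0 = 0, valid modulo lcm(39, 4) = 156: x ≡ 0 (mod 156).
  Combine with x ≡ 0 (mod 5); new modulus lcm = 780.
    Write x = 0 + 156·t and substitute into x ≡ 0 (mod 5): 156·t ≡ 0 − 0 = 0 (mod 5).
    Reduce coefficients mod 5: 1·t ≡ 0 (mod 5).
    So t ≡ 0 (mod 5).
    Then x = 0 + 156·0 = 0, valid modulo lcm(156, 5) = 780: x ≡ 0 (mod 780).
Verify against each original: 0 mod 13 = 0, 0 mod 3 = 0, 0 mod 4 = 0, 0 mod 5 = 0.

x ≡ 0 (mod 780).


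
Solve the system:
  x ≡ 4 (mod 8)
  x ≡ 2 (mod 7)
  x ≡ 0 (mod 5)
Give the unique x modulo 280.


Moduli 8, 7, 5 are pairwise coprime; by CRT there is a unique solution modulo M = 8 · 7 · 5 = 280.
Solve pairwise, accumulating the modulus:
  Start with x ≡ 4 (mod 8).
  Combine with x ≡ 2 (mod 7): since gcd(8, 7) = 1, we get a unique residue mod 56.
    Write x = 4 + 8·t and substitute into x ≡ 2 (mod 7): 8·t ≡ 2 − 4 = -2 (mod 7).
    Reduce coefficients mod 7: 1·t ≡ 5 (mod 7).
    So t ≡ 5 (mod 7).
    Then x = 4 + 8·5 = 44, valid modulo lcm(8, 7) = 56: x ≡ 44 (mod 56).
  Combine with x ≡ 0 (mod 5): since gcd(56, 5) = 1, we get a unique residue mod 280.
    Write x = 44 + 56·t and substitute into x ≡ 0 (mod 5): 56·t ≡ 0 − 44 = -44 (mod 5).
    Reduce coefficients mod 5: 1·t ≡ 1 (mod 5).
    So t ≡ 1 (mod 5).
    Then x = 44 + 56·1 = 100, valid modulo lcm(56, 5) = 280: x ≡ 100 (mod 280).
Verify: 100 mod 8 = 4 ✓, 100 mod 7 = 2 ✓, 100 mod 5 = 0 ✓.

x ≡ 100 (mod 280).


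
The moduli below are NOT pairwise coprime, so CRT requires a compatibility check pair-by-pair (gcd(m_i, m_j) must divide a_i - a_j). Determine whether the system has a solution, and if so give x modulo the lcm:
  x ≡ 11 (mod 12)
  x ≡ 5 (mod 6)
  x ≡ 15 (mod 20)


Moduli 12, 6, 20 are not pairwise coprime, so CRT works modulo lcm(m_i) when all pairwise compatibility conditions hold.
Pairwise compatibility: gcd(m_i, m_j) must divide a_i - a_j for every pair.
Merge one congruence at a time:
  Start: x ≡ 11 (mod 12).
  Combine with x ≡ 5 (mod 6): gcd(12, 6) = 6; 5 - 11 = -6, which IS divisible by 6, so compatible.
    Write x = 11 + 12·t and substitute into x ≡ 5 (mod 6): 12·t ≡ 5 − 11 = -6 (mod 6).
    Divide the congruence (and modulus) by g = 6: 2·t ≡ -1 (mod 1).
    Modulo 1 every t works; take t = 0.
    Then x = 11 + 12·0 = 11, valid modulo lcm(12, 6) = 12: x ≡ 11 (mod 12).
  Combine with x ≡ 15 (mod 20): gcd(12, 20) = 4; 15 - 11 = 4, which IS divisible by 4, so compatible.
    Write x = 11 + 12·t and substitute into x ≡ 15 (mod 20): 12·t ≡ 15 − 11 = 4 (mod 20).
    Divide the congruence (and modulus) by g = 4: 3·t ≡ 1 (mod 5).
    The inverse of 3 mod 5 is 2 (since 3·2 = 6 = 1·5 + 1), so t ≡ 2·1 = 2 ≡ 2 (mod 5).
    Then x = 11 + 12·2 = 35, valid modulo lcm(12, 20) = 60: x ≡ 35 (mod 60).
Verify: 35 mod 12 = 11, 35 mod 6 = 5, 35 mod 20 = 15.

x ≡ 35 (mod 60).


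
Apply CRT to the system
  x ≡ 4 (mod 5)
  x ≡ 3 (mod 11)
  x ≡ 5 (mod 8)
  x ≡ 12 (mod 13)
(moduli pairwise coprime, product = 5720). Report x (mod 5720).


Product of moduli M = 5 · 11 · 8 · 13 = 5720.
Merge one congruence at a time:
  Start: x ≡ 4 (mod 5).
  Combine with x ≡ 3 (mod 11); new modulus lcm = 55.
    Write x = 4 + 5·t and substitute into x ≡ 3 (mod 11): 5·t ≡ 3 − 4 = -1 (mod 11).
    Reduce coefficients mod 11: 5·t ≡ 10 (mod 11).
    The inverse of 5 mod 11 is 9 (since 5·9 = 45 = 4·11 + 1), so t ≡ 9·10 = 90 ≡ 2 (mod 11).
    Then x = 4 + 5·2 = 14, valid modulo lcm(5, 11) = 55: x ≡ 14 (mod 55).
  Combine with x ≡ 5 (mod 8); new modulus lcm = 440.
    Write x = 14 + 55·t and substitute into x ≡ 5 (mod 8): 55·t ≡ 5 − 14 = -9 (mod 8).
    Reduce coefficients mod 8: 7·t ≡ 7 (mod 8).
    The inverse of 7 mod 8 is 7 (since 7·7 = 49 = 6·8 + 1), so t ≡ 7·7 = 49 ≡ 1 (mod 8).
    Then x = 14 + 55·1 = 69, valid modulo lcm(55, 8) = 440: x ≡ 69 (mod 440).
  Combine with x ≡ 12 (mod 13); new modulus lcm = 5720.
    Write x = 69 + 440·t and substitute into x ≡ 12 (mod 13): 440·t ≡ 12 − 69 = -57 (mod 13).
    Reduce coefficients mod 13: 11·t ≡ 8 (mod 13).
    The inverse of 11 mod 13 is 6 (since 11·6 = 66 = 5·13 + 1), so t ≡ 6·8 = 48 ≡ 9 (mod 13).
    Then x = 69 + 440·9 = 4029, valid modulo lcm(440, 13) = 5720: x ≡ 4029 (mod 5720).
Verify against each original: 4029 mod 5 = 4, 4029 mod 11 = 3, 4029 mod 8 = 5, 4029 mod 13 = 12.

x ≡ 4029 (mod 5720).


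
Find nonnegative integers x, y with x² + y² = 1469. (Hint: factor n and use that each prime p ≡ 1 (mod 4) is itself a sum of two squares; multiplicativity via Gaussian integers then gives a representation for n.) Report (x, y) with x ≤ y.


Step 1: Factor n = 1469 = 13 · 113.
Step 2: Check the mod-4 condition on each prime factor: 13 ≡ 1 (mod 4), exponent 1; 113 ≡ 1 (mod 4), exponent 1.
All primes ≡ 3 (mod 4) appear to even exponent (or don't appear), so by the two-squares theorem n IS expressible as a sum of two squares.
Step 3: Build a representation. Here n = 13 · 113 is a product of primes ≡ 1 (mod 4). Each prime p ≡ 1 (mod 4) is itself a sum of two squares; find a² by testing p − a² for a perfect square:
  13: 13 − 1² = 12, 13 − 2² = 9 = 3² ⇒ 13 = 2² + 3².
  113: 113 − 1² = 112, 113 − 2² = 109, 113 − 3² = 104, 113 − 4² = 97, 113 − 5² = 88, 113 − 6² = 77, 113 − 7² = 64 = 8² ⇒ 113 = 7² + 8².
  Combine using the Brahmagupta–Fibonacci identity (a² + b²)(c² + d²) = (ac − bd)² + (ad + bc)² = (ac + bd)² + (ad − bc)²:
  13 · 113 = 1469: from (2² + 3²)(7² + 8²), take (2·7 − 3·8, 2·8 + 3·7) = (14 − 24, 16 + 21) = (-10, 37); dropping signs (only squares matter) gives (10, 37); check 10² + 37² = 100 + 1369 = 1469 ✓.
Step 4: Order so x ≤ y and verify: 10² + 37² = 100 + 1369 = 1469 = n. ✓

n = 1469 = 10² + 37² (one valid representation with x ≤ y).


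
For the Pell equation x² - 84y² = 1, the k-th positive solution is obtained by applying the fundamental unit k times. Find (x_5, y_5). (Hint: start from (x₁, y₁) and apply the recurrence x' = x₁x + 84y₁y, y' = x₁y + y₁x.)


Step 1: Find the fundamental solution (x₁, y₁) of x² - 84y² = 1.
  Expand √84 as a continued fraction. a₀ = ⌊√84⌋ = 9; iterate m_{k+1} = d_k·a_k − m_k, d_{k+1} = (84 − m_{k+1}²)/d_k, a_{k+1} = ⌊(a₀ + m_{k+1})/d_{k+1}⌋ (starting m₀ = 0, d₀ = 1), with convergents p_k = a_k·p_{k-1} + p_{k-2}, q_k = a_k·q_{k-1} + q_{k-2} (p₋₁ = 1, q₋₁ = 0):
  k = 0: a₀ = 9; p₀/q₀ = 9/1; p₀² − 84·q₀² = 81 − 84 = -3.
  k = 1: m = 9, d = 3, a = ⌊(9 + 9)/3⌋ = 6; p/q = (6·9 + 1)/(6·1 + 0) = 55/6; p² − 84·q² = 3025 − 3024 = 1.
  The first convergent with p² − 84·q² = 1 gives the fundamental solution (x₁, y₁) = (55, 6).
Step 2: Apply the recurrence (x_{n+1}, y_{n+1}) = (x₁x_n + 84y₁y_n, x₁y_n + y₁x_n) repeatedly.
  From (x_1, y_1) = (55, 6): x_2 = 55·55 + 84·6·6 = 6049; y_2 = 55·6 + 6·55 = 660.
  From (x_2, y_2) = (6049, 660): x_3 = 55·6049 + 84·6·660 = 665335; y_3 = 55·660 + 6·6049 = 72594.
  From (x_3, y_3) = (665335, 72594): x_4 = 55·665335 + 84·6·72594 = 73180801; y_4 = 55·72594 + 6·665335 = 7984680.
  From (x_4, y_4) = (73180801, 7984680): x_5 = 55·73180801 + 84·6·7984680 = 8049222775; y_5 = 55·7984680 + 6·73180801 = 878242206.
Step 3: Verify x_5² - 84·y_5² = 64789987281578700625 - 64789987281578700624 = 1 (should be 1). ✓

(x_1, y_1) = (55, 6); (x_5, y_5) = (8049222775, 878242206).


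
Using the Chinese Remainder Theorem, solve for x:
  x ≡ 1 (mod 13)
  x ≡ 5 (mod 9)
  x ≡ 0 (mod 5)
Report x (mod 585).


Moduli 13, 9, 5 are pairwise coprime; by CRT there is a unique solution modulo M = 13 · 9 · 5 = 585.
Solve pairwise, accumulating the modulus:
  Start with x ≡ 1 (mod 13).
  Combine with x ≡ 5 (mod 9): since gcd(13, 9) = 1, we get a unique residue mod 117.
    Write x = 1 + 13·t and substitute into x ≡ 5 (mod 9): 13·t ≡ 5 − 1 = 4 (mod 9).
    Reduce coefficients mod 9: 4·t ≡ 4 (mod 9).
    The inverse of 4 mod 9 is 7 (since 4·7 = 28 = 3·9 + 1), so t ≡ 7·4 = 28 ≡ 1 (mod 9).
    Then x = 1 + 13·1 = 14, valid modulo lcm(13, 9) = 117: x ≡ 14 (mod 117).
  Combine with x ≡ 0 (mod 5): since gcd(117, 5) = 1, we get a unique residue mod 585.
    Write x = 14 + 117·t and substitute into x ≡ 0 (mod 5): 117·t ≡ 0 − 14 = -14 (mod 5).
    Reduce coefficients mod 5: 2·t ≡ 1 (mod 5).
    The inverse of 2 mod 5 is 3 (since 2·3 = 6 = 1·5 + 1), so t ≡ 3·1 = 3 ≡ 3 (mod 5).
    Then x = 14 + 117·3 = 365, valid modulo lcm(117, 5) = 585: x ≡ 365 (mod 585).
Verify: 365 mod 13 = 1 ✓, 365 mod 9 = 5 ✓, 365 mod 5 = 0 ✓.

x ≡ 365 (mod 585).


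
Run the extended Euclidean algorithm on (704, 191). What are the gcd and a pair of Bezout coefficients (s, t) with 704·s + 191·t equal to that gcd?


Euclidean algorithm on (704, 191) — divide until remainder is 0:
  704 = 3 · 191 + 131
  191 = 1 · 131 + 60
  131 = 2 · 60 + 11
  60 = 5 · 11 + 5
  11 = 2 · 5 + 1
  5 = 5 · 1 + 0
gcd(704, 191) = 1.
Track Bezout coefficients alongside the remainders: start with r₀ = 704 = a·1 + b·0 (s = 1, t = 0) and r₁ = 191 = a·0 + b·1 (s = 0, t = 1); each new remainder r_{k+1} = r_{k-1} − q_k·r_k inherits s_{k+1} = s_{k-1} − q_k·s_k, t_{k+1} = t_{k-1} − q_k·t_k, so r_k = a·s_k + b·t_k at every step:
  q = 3: r = 131, s = 1 − 3·0 = 1, t = 0 − 3·1 = -3  (check: 704·1 + 191·(-3) = 131)
  q = 1: r = 60, s = 0 − 1·1 = -1, t = 1 − 1·(-3) = 4  (check: 704·(-1) + 191·4 = 60)
  q = 2: r = 11, s = 1 − 2·(-1) = 3, t = -3 − 2·4 = -11  (check: 704·3 + 191·(-11) = 11)
  q = 5: r = 5, s = -1 − 5·3 = -16, t = 4 − 5·(-11) = 59  (check: 704·(-16) + 191·59 = 5)
  q = 2: r = 1, s = 3 − 2·(-16) = 35, t = -11 − 2·59 = -129  (check: 704·35 + 191·(-129) = 1)
The row with r = 1 (the gcd) gives the Bezout coefficients s = 35, t = -129.
Result: 704 · (35) + 191 · (-129) = 1.

gcd(704, 191) = 1; s = 35, t = -129 (check: 704·35 + 191·(-129) = 1).


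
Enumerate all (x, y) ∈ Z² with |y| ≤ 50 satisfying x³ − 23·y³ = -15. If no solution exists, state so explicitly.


The equation is x³ - 23y³ = -15. For fixed y, x³ = 23·y³ − 15, so a solution requires the RHS to be a perfect cube.
Strategy: iterate y from -50 to 50, compute RHS = 23·y³ − 15, and check whether it is a (positive or negative) perfect cube.
Check small values of y:
  y = 0: RHS = -15 is not a perfect cube.
  y = 1: RHS = 8 = (2)³ ⇒ x = 2 works.
  y = -1: RHS = -38 is not a perfect cube.
  y = 2: RHS = 169 is not a perfect cube.
  y = -2: RHS = -199 is not a perfect cube.
  y = 3: RHS = 606 is not a perfect cube.
  y = -3: RHS = -636 is not a perfect cube.
Continuing the search up to |y| = 50 finds no further solutions beyond those listed.
Collected solutions: (2, 1).

Solutions (with |y| ≤ 50): (2, 1).


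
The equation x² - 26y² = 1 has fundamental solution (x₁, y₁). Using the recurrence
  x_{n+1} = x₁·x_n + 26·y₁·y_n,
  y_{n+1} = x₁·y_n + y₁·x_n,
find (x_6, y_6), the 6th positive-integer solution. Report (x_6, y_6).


Step 1: Find the fundamental solution (x₁, y₁) of x² - 26y² = 1.
  Expand √26 as a continued fraction. a₀ = ⌊√26⌋ = 5; iterate m_{k+1} = d_k·a_k − m_k, d_{k+1} = (26 − m_{k+1}²)/d_k, a_{k+1} = ⌊(a₀ + m_{k+1})/d_{k+1}⌋ (starting m₀ = 0, d₀ = 1), with convergents p_k = a_k·p_{k-1} + p_{k-2}, q_k = a_k·q_{k-1} + q_{k-2} (p₋₁ = 1, q₋₁ = 0):
  k = 0: a₀ = 5; p₀/q₀ = 5/1; p₀² − 26·q₀² = 25 − 26 = -1.
  k = 1: m = 5, d = 1, a = ⌊(5 + 5)/1⌋ = 10; p/q = (10·5 + 1)/(10·1 + 0) = 51/10; p² − 26·q² = 2601 − 2600 = 1.
  The first convergent with p² − 26·q² = 1 gives the fundamental solution (x₁, y₁) = (51, 10).
Step 2: Apply the recurrence (x_{n+1}, y_{n+1}) = (x₁x_n + 26y₁y_n, x₁y_n + y₁x_n) repeatedly.
  From (x_1, y_1) = (51, 10): x_2 = 51·51 + 26·10·10 = 5201; y_2 = 51·10 + 10·51 = 1020.
  From (x_2, y_2) = (5201, 1020): x_3 = 51·5201 + 26·10·1020 = 530451; y_3 = 51·1020 + 10·5201 = 104030.
  From (x_3, y_3) = (530451, 104030): x_4 = 51·530451 + 26·10·104030 = 54100801; y_4 = 51·104030 + 10·530451 = 10610040.
  From (x_4, y_4) = (54100801, 10610040): x_5 = 51·54100801 + 26·10·10610040 = 5517751251; y_5 = 51·10610040 + 10·54100801 = 1082120050.
  From (x_5, y_5) = (5517751251, 1082120050): x_6 = 51·5517751251 + 26·10·1082120050 = 562756526801; y_6 = 51·1082120050 + 10·5517751251 = 110365635060.
Step 3: Verify x_6² - 26·y_6² = 316694908457124631293601 - 316694908457124631293600 = 1 (should be 1). ✓

(x_1, y_1) = (51, 10); (x_6, y_6) = (562756526801, 110365635060).


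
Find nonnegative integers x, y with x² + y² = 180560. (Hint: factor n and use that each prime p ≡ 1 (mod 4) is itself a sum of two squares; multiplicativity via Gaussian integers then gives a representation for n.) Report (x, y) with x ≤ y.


Step 1: Factor n = 180560 = 2^4 · 5 · 37 · 61.
Step 2: Check the mod-4 condition on each prime factor: 2 = 2 (special); 5 ≡ 1 (mod 4), exponent 1; 37 ≡ 1 (mod 4), exponent 1; 61 ≡ 1 (mod 4), exponent 1.
All primes ≡ 3 (mod 4) appear to even exponent (or don't appear), so by the two-squares theorem n IS expressible as a sum of two squares.
Step 3: Build a representation. Group n = k² · m with k = 4 and m = 5 · 37 · 61 = 11285 (a product of primes ≡ 1 (mod 4)); a representation of m scales to one of n via (k·x)² + (k·y)² = k²(x² + y²). Each prime p ≡ 1 (mod 4) is itself a sum of two squares; find a² by testing p − a² for a perfect square:
  5: 5 − 1² = 4 = 2² ⇒ 5 = 1² + 2².
  37: 37 − 1² = 36 = 6² ⇒ 37 = 1² + 6².
  61: 61 − 1² = 60, 61 − 2² = 57, 61 − 3² = 52, 61 − 4² = 45, 61 − 5² = 36 = 6² ⇒ 61 = 5² + 6².
  Combine using the Brahmagupta–Fibonacci identity (a² + b²)(c² + d²) = (ac − bd)² + (ad + bc)² = (ac + bd)² + (ad − bc)²:
  5 · 37 = 185: from (1² + 2²)(1² + 6²), take (1·1 − 2·6, 1·6 + 2·1) = (1 − 12, 6 + 2) = (-11, 8); dropping signs (only squares matter) gives (11, 8); check 11² + 8² = 121 + 64 = 185 ✓.
  185 · 61 = 11285: from (11² + 8²)(5² + 6²), take (11·5 − 8·6, 11·6 + 8·5) = (55 − 48, 66 + 40) = (7, 106); check 7² + 106² = 49 + 11236 = 11285 ✓.
  Scale by k = 4: (4·7, 4·106) = (28, 424).
Step 4: Order so x ≤ y and verify: 28² + 424² = 784 + 179776 = 180560 = n. ✓

n = 180560 = 28² + 424² (one valid representation with x ≤ y).


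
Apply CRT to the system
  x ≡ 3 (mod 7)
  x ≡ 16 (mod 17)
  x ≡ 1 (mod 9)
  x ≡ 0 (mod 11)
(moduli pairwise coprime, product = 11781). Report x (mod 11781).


Product of moduli M = 7 · 17 · 9 · 11 = 11781.
Merge one congruence at a time:
  Start: x ≡ 3 (mod 7).
  Combine with x ≡ 16 (mod 17); new modulus lcm = 119.
    Write x = 3 + 7·t and substitute into x ≡ 16 (mod 17): 7·t ≡ 16 − 3 = 13 (mod 17).
    The inverse of 7 mod 17 is 5 (since 7·5 = 35 = 2·17 + 1), so t ≡ 5·13 = 65 ≡ 14 (mod 17).
    Then x = 3 + 7·14 = 101, valid modulo lcm(7, 17) = 119: x ≡ 101 (mod 119).
  Combine with x ≡ 1 (mod 9); new modulus lcm = 1071.
    Write x = 101 + 119·t and substitute into x ≡ 1 (mod 9): 119·t ≡ 1 − 101 = -100 (mod 9).
    Reduce coefficients mod 9: 2·t ≡ 8 (mod 9).
    The inverse of 2 mod 9 is 5 (since 2·5 = 10 = 1·9 + 1), so t ≡ 5·8 = 40 ≡ 4 (mod 9).
    Then x = 101 + 119·4 = 577, valid modulo lcm(119, 9) = 1071: x ≡ 577 (mod 1071).
  Combine with x ≡ 0 (mod 11); new modulus lcm = 11781.
    Write x = 577 + 1071·t and substitute into x ≡ 0 (mod 11): 1071·t ≡ 0 − 577 = -577 (mod 11).
    Reduce coefficients mod 11: 4·t ≡ 6 (mod 11).
    The inverse of 4 mod 11 is 3 (since 4·3 = 12 = 1·11 + 1), so t ≡ 3·6 = 18 ≡ 7 (mod 11).
    Then x = 577 + 1071·7 = 8074, valid modulo lcm(1071, 11) = 11781: x ≡ 8074 (mod 11781).
Verify against each original: 8074 mod 7 = 3, 8074 mod 17 = 16, 8074 mod 9 = 1, 8074 mod 11 = 0.

x ≡ 8074 (mod 11781).


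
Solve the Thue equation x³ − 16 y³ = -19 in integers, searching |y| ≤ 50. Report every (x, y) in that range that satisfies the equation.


The equation is x³ - 16y³ = -19. For fixed y, x³ = 16·y³ − 19, so a solution requires the RHS to be a perfect cube.
Strategy: iterate y from -50 to 50, compute RHS = 16·y³ − 19, and check whether it is a (positive or negative) perfect cube.
Check small values of y:
  y = 0: RHS = -19 is not a perfect cube.
  y = 1: RHS = -3 is not a perfect cube.
  y = -1: RHS = -35 is not a perfect cube.
  y = 2: RHS = 109 is not a perfect cube.
  y = -2: RHS = -147 is not a perfect cube.
  y = 3: RHS = 413 is not a perfect cube.
  y = -3: RHS = -451 is not a perfect cube.
Continuing the search up to |y| = 50 finds no solutions either.
No (x, y) in the scanned range satisfies the equation.

No integer solutions with |y| ≤ 50.


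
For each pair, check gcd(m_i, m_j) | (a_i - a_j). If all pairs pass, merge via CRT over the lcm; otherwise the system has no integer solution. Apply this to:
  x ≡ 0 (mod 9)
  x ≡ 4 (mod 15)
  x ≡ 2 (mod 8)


Moduli 9, 15, 8 are not pairwise coprime, so CRT works modulo lcm(m_i) when all pairwise compatibility conditions hold.
Pairwise compatibility: gcd(m_i, m_j) must divide a_i - a_j for every pair.
Merge one congruence at a time:
  Start: x ≡ 0 (mod 9).
  Combine with x ≡ 4 (mod 15): gcd(9, 15) = 3, and 4 - 0 = 4 is NOT divisible by 3.
    ⇒ system is inconsistent (no integer solution).

No solution (the system is inconsistent).


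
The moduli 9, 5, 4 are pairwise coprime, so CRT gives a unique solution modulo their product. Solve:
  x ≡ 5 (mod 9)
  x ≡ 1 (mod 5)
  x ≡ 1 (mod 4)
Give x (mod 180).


Moduli 9, 5, 4 are pairwise coprime; by CRT there is a unique solution modulo M = 9 · 5 · 4 = 180.
Solve pairwise, accumulating the modulus:
  Start with x ≡ 5 (mod 9).
  Combine with x ≡ 1 (mod 5): since gcd(9, 5) = 1, we get a unique residue mod 45.
    Write x = 5 + 9·t and substitute into x ≡ 1 (mod 5): 9·t ≡ 1 − 5 = -4 (mod 5).
    Reduce coefficients mod 5: 4·t ≡ 1 (mod 5).
    The inverse of 4 mod 5 is 4 (since 4·4 = 16 = 3·5 + 1), so t ≡ 4·1 = 4 ≡ 4 (mod 5).
    Then x = 5 + 9·4 = 41, valid modulo lcm(9, 5) = 45: x ≡ 41 (mod 45).
  Combine with x ≡ 1 (mod 4): since gcd(45, 4) = 1, we get a unique residue mod 180.
    Write x = 41 + 45·t and substitute into x ≡ 1 (mod 4): 45·t ≡ 1 − 41 = -40 (mod 4).
    Reduce coefficients mod 4: 1·t ≡ 0 (mod 4).
    So t ≡ 0 (mod 4).
    Then x = 41 + 45·0 = 41, valid modulo lcm(45, 4) = 180: x ≡ 41 (mod 180).
Verify: 41 mod 9 = 5 ✓, 41 mod 5 = 1 ✓, 41 mod 4 = 1 ✓.

x ≡ 41 (mod 180).


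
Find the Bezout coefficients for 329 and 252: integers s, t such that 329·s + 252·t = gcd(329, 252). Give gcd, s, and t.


Euclidean algorithm on (329, 252) — divide until remainder is 0:
  329 = 1 · 252 + 77
  252 = 3 · 77 + 21
  77 = 3 · 21 + 14
  21 = 1 · 14 + 7
  14 = 2 · 7 + 0
gcd(329, 252) = 7.
Track Bezout coefficients alongside the remainders: start with r₀ = 329 = a·1 + b·0 (s = 1, t = 0) and r₁ = 252 = a·0 + b·1 (s = 0, t = 1); each new remainder r_{k+1} = r_{k-1} − q_k·r_k inherits s_{k+1} = s_{k-1} − q_k·s_k, t_{k+1} = t_{k-1} − q_k·t_k, so r_k = a·s_k + b·t_k at every step:
  q = 1: r = 77, s = 1 − 1·0 = 1, t = 0 − 1·1 = -1  (check: 329·1 + 252·(-1) = 77)
  q = 3: r = 21, s = 0 − 3·1 = -3, t = 1 − 3·(-1) = 4  (check: 329·(-3) + 252·4 = 21)
  q = 3: r = 14, s = 1 − 3·(-3) = 10, t = -1 − 3·4 = -13  (check: 329·10 + 252·(-13) = 14)
  q = 1: r = 7, s = -3 − 1·10 = -13, t = 4 − 1·(-13) = 17  (check: 329·(-13) + 252·17 = 7)
The row with r = 7 (the gcd) gives the Bezout coefficients s = -13, t = 17.
Result: 329 · (-13) + 252 · (17) = 7.

gcd(329, 252) = 7; s = -13, t = 17 (check: 329·(-13) + 252·17 = 7).


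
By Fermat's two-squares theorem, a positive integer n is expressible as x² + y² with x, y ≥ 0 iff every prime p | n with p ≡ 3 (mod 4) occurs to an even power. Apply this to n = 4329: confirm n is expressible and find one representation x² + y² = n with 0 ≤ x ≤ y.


Step 1: Factor n = 4329 = 3^2 · 13 · 37.
Step 2: Check the mod-4 condition on each prime factor: 3 ≡ 3 (mod 4), exponent 2 (must be even); 13 ≡ 1 (mod 4), exponent 1; 37 ≡ 1 (mod 4), exponent 1.
All primes ≡ 3 (mod 4) appear to even exponent (or don't appear), so by the two-squares theorem n IS expressible as a sum of two squares.
Step 3: Build a representation. Group n = k² · m with k = 3 and m = 13 · 37 = 481 (a product of primes ≡ 1 (mod 4)); a representation of m scales to one of n via (k·x)² + (k·y)² = k²(x² + y²). Each prime p ≡ 1 (mod 4) is itself a sum of two squares; find a² by testing p − a² for a perfect square:
  13: 13 − 1² = 12, 13 − 2² = 9 = 3² ⇒ 13 = 2² + 3².
  37: 37 − 1² = 36 = 6² ⇒ 37 = 1² + 6².
  Combine using the Brahmagupta–Fibonacci identity (a² + b²)(c² + d²) = (ac − bd)² + (ad + bc)² = (ac + bd)² + (ad − bc)²:
  13 · 37 = 481: from (2² + 3²)(1² + 6²), take (2·1 − 3·6, 2·6 + 3·1) = (2 − 18, 12 + 3) = (-16, 15); dropping signs (only squares matter) gives (16, 15); check 16² + 15² = 256 + 225 = 481 ✓.
  Scale by k = 3: (3·16, 3·15) = (48, 45).
Step 4: Order so x ≤ y and verify: 45² + 48² = 2025 + 2304 = 4329 = n. ✓

n = 4329 = 45² + 48² (one valid representation with x ≤ y).


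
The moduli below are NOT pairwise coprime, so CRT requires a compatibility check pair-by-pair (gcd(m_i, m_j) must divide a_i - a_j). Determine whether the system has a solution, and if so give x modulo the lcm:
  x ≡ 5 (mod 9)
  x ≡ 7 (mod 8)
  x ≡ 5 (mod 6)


Moduli 9, 8, 6 are not pairwise coprime, so CRT works modulo lcm(m_i) when all pairwise compatibility conditions hold.
Pairwise compatibility: gcd(m_i, m_j) must divide a_i - a_j for every pair.
Merge one congruence at a time:
  Start: x ≡ 5 (mod 9).
  Combine with x ≡ 7 (mod 8): gcd(9, 8) = 1; 7 - 5 = 2, which IS divisible by 1, so compatible.
    Write x = 5 + 9·t and substitute into x ≡ 7 (mod 8): 9·t ≡ 7 − 5 = 2 (mod 8).
    Reduce coefficients mod 8: 1·t ≡ 2 (mod 8).
    So t ≡ 2 (mod 8).
    Then x = 5 + 9·2 = 23, valid modulo lcm(9, 8) = 72: x ≡ 23 (mod 72).
  Combine with x ≡ 5 (mod 6): gcd(72, 6) = 6; 5 - 23 = -18, which IS divisible by 6, so compatible.
    Write x = 23 + 72·t and substitute into x ≡ 5 (mod 6): 72·t ≡ 5 − 23 = -18 (mod 6).
    Divide the congruence (and modulus) by g = 6: 12·t ≡ -3 (mod 1).
    Modulo 1 every t works; take t = 0.
    Then x = 23 + 72·0 = 23, valid modulo lcm(72, 6) = 72: x ≡ 23 (mod 72).
Verify: 23 mod 9 = 5, 23 mod 8 = 7, 23 mod 6 = 5.

x ≡ 23 (mod 72).


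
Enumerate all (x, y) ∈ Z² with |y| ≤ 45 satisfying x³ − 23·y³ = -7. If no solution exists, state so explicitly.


The equation is x³ - 23y³ = -7. For fixed y, x³ = 23·y³ − 7, so a solution requires the RHS to be a perfect cube.
Strategy: iterate y from -45 to 45, compute RHS = 23·y³ − 7, and check whether it is a (positive or negative) perfect cube.
Check small values of y:
  y = 0: RHS = -7 is not a perfect cube.
  y = 1: RHS = 16 is not a perfect cube.
  y = -1: RHS = -30 is not a perfect cube.
  y = 2: RHS = 177 is not a perfect cube.
  y = -2: RHS = -191 is not a perfect cube.
  y = 3: RHS = 614 is not a perfect cube.
  y = -3: RHS = -628 is not a perfect cube.
Continuing the search up to |y| = 45 finds no solutions either.
No (x, y) in the scanned range satisfies the equation.

No integer solutions with |y| ≤ 45.


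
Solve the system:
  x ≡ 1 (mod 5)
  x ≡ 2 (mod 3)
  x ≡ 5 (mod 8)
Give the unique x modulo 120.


Moduli 5, 3, 8 are pairwise coprime; by CRT there is a unique solution modulo M = 5 · 3 · 8 = 120.
Solve pairwise, accumulating the modulus:
  Start with x ≡ 1 (mod 5).
  Combine with x ≡ 2 (mod 3): since gcd(5, 3) = 1, we get a unique residue mod 15.
    Write x = 1 + 5·t and substitute into x ≡ 2 (mod 3): 5·t ≡ 2 − 1 = 1 (mod 3).
    Reduce coefficients mod 3: 2·t ≡ 1 (mod 3).
    The inverse of 2 mod 3 is 2 (since 2·2 = 4 = 1·3 + 1), so t ≡ 2·1 = 2 ≡ 2 (mod 3).
    Then x = 1 + 5·2 = 11, valid modulo lcm(5, 3) = 15: x ≡ 11 (mod 15).
  Combine with x ≡ 5 (mod 8): since gcd(15, 8) = 1, we get a unique residue mod 120.
    Write x = 11 + 15·t and substitute into x ≡ 5 (mod 8): 15·t ≡ 5 − 11 = -6 (mod 8).
    Reduce coefficients mod 8: 7·t ≡ 2 (mod 8).
    The inverse of 7 mod 8 is 7 (since 7·7 = 49 = 6·8 + 1), so t ≡ 7·2 = 14 ≡ 6 (mod 8).
    Then x = 11 + 15·6 = 101, valid modulo lcm(15, 8) = 120: x ≡ 101 (mod 120).
Verify: 101 mod 5 = 1 ✓, 101 mod 3 = 2 ✓, 101 mod 8 = 5 ✓.

x ≡ 101 (mod 120).


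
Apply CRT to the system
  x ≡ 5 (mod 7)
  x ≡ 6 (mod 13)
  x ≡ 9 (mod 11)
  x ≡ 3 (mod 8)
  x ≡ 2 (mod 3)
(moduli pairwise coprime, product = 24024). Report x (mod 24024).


Product of moduli M = 7 · 13 · 11 · 8 · 3 = 24024.
Merge one congruence at a time:
  Start: x ≡ 5 (mod 7).
  Combine with x ≡ 6 (mod 13); new modulus lcm = 91.
    Write x = 5 + 7·t and substitute into x ≡ 6 (mod 13): 7·t ≡ 6 − 5 = 1 (mod 13).
    The inverse of 7 mod 13 is 2 (since 7·2 = 14 = 1·13 + 1), so t ≡ 2·1 = 2 ≡ 2 (mod 13).
    Then x = 5 + 7·2 = 19, valid modulo lcm(7, 13) = 91: x ≡ 19 (mod 91).
  Combine with x ≡ 9 (mod 11); new modulus lcm = 1001.
    Write x = 19 + 91·t and substitute into x ≡ 9 (mod 11): 91·t ≡ 9 − 19 = -10 (mod 11).
    Reduce coefficients mod 11: 3·t ≡ 1 (mod 11).
    The inverse of 3 mod 11 is 4 (since 3·4 = 12 = 1·11 + 1), so t ≡ 4·1 = 4 ≡ 4 (mod 11).
    Then x = 19 + 91·4 = 383, valid modulo lcm(91, 11) = 1001: x ≡ 383 (mod 1001).
  Combine with x ≡ 3 (mod 8); new modulus lcm = 8008.
    Write x = 383 + 1001·t and substitute into x ≡ 3 (mod 8): 1001·t ≡ 3 − 383 = -380 (mod 8).
    Reduce coefficients mod 8: 1·t ≡ 4 (mod 8).
    So t ≡ 4 (mod 8).
    Then x = 383 + 1001·4 = 4387, valid modulo lcm(1001, 8) = 8008: x ≡ 4387 (mod 8008).
  Combine with x ≡ 2 (mod 3); new modulus lcm = 24024.
    Write x = 4387 + 8008·t and substitute into x ≡ 2 (mod 3): 8008·t ≡ 2 − 4387 = -4385 (mod 3).
    Reduce coefficients mod 3: 1·t ≡ 1 (mod 3).
    So t ≡ 1 (mod 3).
    Then x = 4387 + 8008·1 = 12395, valid modulo lcm(8008, 3) = 24024: x ≡ 12395 (mod 24024).
Verify against each original: 12395 mod 7 = 5, 12395 mod 13 = 6, 12395 mod 11 = 9, 12395 mod 8 = 3, 12395 mod 3 = 2.

x ≡ 12395 (mod 24024).


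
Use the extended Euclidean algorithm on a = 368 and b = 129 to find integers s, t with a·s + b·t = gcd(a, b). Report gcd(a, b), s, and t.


Euclidean algorithm on (368, 129) — divide until remainder is 0:
  368 = 2 · 129 + 110
  129 = 1 · 110 + 19
  110 = 5 · 19 + 15
  19 = 1 · 15 + 4
  15 = 3 · 4 + 3
  4 = 1 · 3 + 1
  3 = 3 · 1 + 0
gcd(368, 129) = 1.
Track Bezout coefficients alongside the remainders: start with r₀ = 368 = a·1 + b·0 (s = 1, t = 0) and r₁ = 129 = a·0 + b·1 (s = 0, t = 1); each new remainder r_{k+1} = r_{k-1} − q_k·r_k inherits s_{k+1} = s_{k-1} − q_k·s_k, t_{k+1} = t_{k-1} − q_k·t_k, so r_k = a·s_k + b·t_k at every step:
  q = 2: r = 110, s = 1 − 2·0 = 1, t = 0 − 2·1 = -2  (check: 368·1 + 129·(-2) = 110)
  q = 1: r = 19, s = 0 − 1·1 = -1, t = 1 − 1·(-2) = 3  (check: 368·(-1) + 129·3 = 19)
  q = 5: r = 15, s = 1 − 5·(-1) = 6, t = -2 − 5·3 = -17  (check: 368·6 + 129·(-17) = 15)
  q = 1: r = 4, s = -1 − 1·6 = -7, t = 3 − 1·(-17) = 20  (check: 368·(-7) + 129·20 = 4)
  q = 3: r = 3, s = 6 − 3·(-7) = 27, t = -17 − 3·20 = -77  (check: 368·27 + 129·(-77) = 3)
  q = 1: r = 1, s = -7 − 1·27 = -34, t = 20 − 1·(-77) = 97  (check: 368·(-34) + 129·97 = 1)
The row with r = 1 (the gcd) gives the Bezout coefficients s = -34, t = 97.
Result: 368 · (-34) + 129 · (97) = 1.

gcd(368, 129) = 1; s = -34, t = 97 (check: 368·(-34) + 129·97 = 1).


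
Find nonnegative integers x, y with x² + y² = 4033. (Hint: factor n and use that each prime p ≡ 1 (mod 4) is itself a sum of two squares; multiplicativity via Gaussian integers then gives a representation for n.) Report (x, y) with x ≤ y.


Step 1: Factor n = 4033 = 37 · 109.
Step 2: Check the mod-4 condition on each prime factor: 37 ≡ 1 (mod 4), exponent 1; 109 ≡ 1 (mod 4), exponent 1.
All primes ≡ 3 (mod 4) appear to even exponent (or don't appear), so by the two-squares theorem n IS expressible as a sum of two squares.
Step 3: Build a representation. Here n = 37 · 109 is a product of primes ≡ 1 (mod 4). Each prime p ≡ 1 (mod 4) is itself a sum of two squares; find a² by testing p − a² for a perfect square:
  37: 37 − 1² = 36 = 6² ⇒ 37 = 1² + 6².
  109: 109 − 1² = 108, 109 − 2² = 105, 109 − 3² = 100 = 10² ⇒ 109 = 3² + 10².
  Combine using the Brahmagupta–Fibonacci identity (a² + b²)(c² + d²) = (ac − bd)² + (ad + bc)² = (ac + bd)² + (ad − bc)²:
  37 · 109 = 4033: from (1² + 6²)(3² + 10²), take (1·3 − 6·10, 1·10 + 6·3) = (3 − 60, 10 + 18) = (-57, 28); dropping signs (only squares matter) gives (57, 28); check 57² + 28² = 3249 + 784 = 4033 ✓.
Step 4: Order so x ≤ y and verify: 28² + 57² = 784 + 3249 = 4033 = n. ✓

n = 4033 = 28² + 57² (one valid representation with x ≤ y).


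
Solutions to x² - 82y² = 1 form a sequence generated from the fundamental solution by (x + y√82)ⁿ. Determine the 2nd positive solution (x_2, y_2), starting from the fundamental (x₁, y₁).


Step 1: Find the fundamental solution (x₁, y₁) of x² - 82y² = 1.
  Expand √82 as a continued fraction. a₀ = ⌊√82⌋ = 9; iterate m_{k+1} = d_k·a_k − m_k, d_{k+1} = (82 − m_{k+1}²)/d_k, a_{k+1} = ⌊(a₀ + m_{k+1})/d_{k+1}⌋ (starting m₀ = 0, d₀ = 1), with convergents p_k = a_k·p_{k-1} + p_{k-2}, q_k = a_k·q_{k-1} + q_{k-2} (p₋₁ = 1, q₋₁ = 0):
  k = 0: a₀ = 9; p₀/q₀ = 9/1; p₀² − 82·q₀² = 81 − 82 = -1.
  k = 1: m = 9, d = 1, a = ⌊(9 + 9)/1⌋ = 18; p/q = (18·9 + 1)/(18·1 + 0) = 163/18; p² − 82·q² = 26569 − 26568 = 1.
  The first convergent with p² − 82·q² = 1 gives the fundamental solution (x₁, y₁) = (163, 18).
Step 2: Apply the recurrence (x_{n+1}, y_{n+1}) = (x₁x_n + 82y₁y_n, x₁y_n + y₁x_n) repeatedly.
  From (x_1, y_1) = (163, 18): x_2 = 163·163 + 82·18·18 = 53137; y_2 = 163·18 + 18·163 = 5868.
Step 3: Verify x_2² - 82·y_2² = 2823540769 - 2823540768 = 1 (should be 1). ✓

(x_1, y_1) = (163, 18); (x_2, y_2) = (53137, 5868).


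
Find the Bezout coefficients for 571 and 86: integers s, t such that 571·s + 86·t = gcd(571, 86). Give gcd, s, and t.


Euclidean algorithm on (571, 86) — divide until remainder is 0:
  571 = 6 · 86 + 55
  86 = 1 · 55 + 31
  55 = 1 · 31 + 24
  31 = 1 · 24 + 7
  24 = 3 · 7 + 3
  7 = 2 · 3 + 1
  3 = 3 · 1 + 0
gcd(571, 86) = 1.
Track Bezout coefficients alongside the remainders: start with r₀ = 571 = a·1 + b·0 (s = 1, t = 0) and r₁ = 86 = a·0 + b·1 (s = 0, t = 1); each new remainder r_{k+1} = r_{k-1} − q_k·r_k inherits s_{k+1} = s_{k-1} − q_k·s_k, t_{k+1} = t_{k-1} − q_k·t_k, so r_k = a·s_k + b·t_k at every step:
  q = 6: r = 55, s = 1 − 6·0 = 1, t = 0 − 6·1 = -6  (check: 571·1 + 86·(-6) = 55)
  q = 1: r = 31, s = 0 − 1·1 = -1, t = 1 − 1·(-6) = 7  (check: 571·(-1) + 86·7 = 31)
  q = 1: r = 24, s = 1 − 1·(-1) = 2, t = -6 − 1·7 = -13  (check: 571·2 + 86·(-13) = 24)
  q = 1: r = 7, s = -1 − 1·2 = -3, t = 7 − 1·(-13) = 20  (check: 571·(-3) + 86·20 = 7)
  q = 3: r = 3, s = 2 − 3·(-3) = 11, t = -13 − 3·20 = -73  (check: 571·11 + 86·(-73) = 3)
  q = 2: r = 1, s = -3 − 2·11 = -25, t = 20 − 2·(-73) = 166  (check: 571·(-25) + 86·166 = 1)
The row with r = 1 (the gcd) gives the Bezout coefficients s = -25, t = 166.
Result: 571 · (-25) + 86 · (166) = 1.

gcd(571, 86) = 1; s = -25, t = 166 (check: 571·(-25) + 86·166 = 1).


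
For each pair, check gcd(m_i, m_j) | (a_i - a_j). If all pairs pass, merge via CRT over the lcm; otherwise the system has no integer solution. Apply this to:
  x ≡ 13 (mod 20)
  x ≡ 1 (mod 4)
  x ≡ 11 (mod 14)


Moduli 20, 4, 14 are not pairwise coprime, so CRT works modulo lcm(m_i) when all pairwise compatibility conditions hold.
Pairwise compatibility: gcd(m_i, m_j) must divide a_i - a_j for every pair.
Merge one congruence at a time:
  Start: x ≡ 13 (mod 20).
  Combine with x ≡ 1 (mod 4): gcd(20, 4) = 4; 1 - 13 = -12, which IS divisible by 4, so compatible.
    Write x = 13 + 20·t and substitute into x ≡ 1 (mod 4): 20·t ≡ 1 − 13 = -12 (mod 4).
    Divide the congruence (and modulus) by g = 4: 5·t ≡ -3 (mod 1).
    Modulo 1 every t works; take t = 0.
    Then x = 13 + 20·0 = 13, valid modulo lcm(20, 4) = 20: x ≡ 13 (mod 20).
  Combine with x ≡ 11 (mod 14): gcd(20, 14) = 2; 11 - 13 = -2, which IS divisible by 2, so compatible.
    Write x = 13 + 20·t and substitute into x ≡ 11 (mod 14): 20·t ≡ 11 − 13 = -2 (mod 14).
    Divide the congruence (and modulus) by g = 2: 10·t ≡ -1 (mod 7).
    Reduce coefficients mod 7: 3·t ≡ 6 (mod 7).
    The inverse of 3 mod 7 is 5 (since 3·5 = 15 = 2·7 + 1), so t ≡ 5·6 = 30 ≡ 2 (mod 7).
    Then x = 13 + 20·2 = 53, valid modulo lcm(20, 14) = 140: x ≡ 53 (mod 140).
Verify: 53 mod 20 = 13, 53 mod 4 = 1, 53 mod 14 = 11.

x ≡ 53 (mod 140).


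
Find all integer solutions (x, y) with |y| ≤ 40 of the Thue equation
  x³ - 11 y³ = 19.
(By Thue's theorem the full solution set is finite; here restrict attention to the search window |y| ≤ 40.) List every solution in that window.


The equation is x³ - 11y³ = 19. For fixed y, x³ = 11·y³ + 19, so a solution requires the RHS to be a perfect cube.
Strategy: iterate y from -40 to 40, compute RHS = 11·y³ + 19, and check whether it is a (positive or negative) perfect cube.
Check small values of y:
  y = 0: RHS = 19 is not a perfect cube.
  y = 1: RHS = 30 is not a perfect cube.
  y = -1: RHS = 8 = (2)³ ⇒ x = 2 works.
  y = 2: RHS = 107 is not a perfect cube.
  y = -2: RHS = -69 is not a perfect cube.
  y = 3: RHS = 316 is not a perfect cube.
  y = -3: RHS = -278 is not a perfect cube.
Continuing, at y = -9: RHS = -8000 = (-20)³ ⇒ x = -20 works.
Searching the remaining y in |y| ≤ 40 finds no further solutions.
Collected solutions: (2, -1), (-20, -9).

Solutions (with |y| ≤ 40): (2, -1), (-20, -9).
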